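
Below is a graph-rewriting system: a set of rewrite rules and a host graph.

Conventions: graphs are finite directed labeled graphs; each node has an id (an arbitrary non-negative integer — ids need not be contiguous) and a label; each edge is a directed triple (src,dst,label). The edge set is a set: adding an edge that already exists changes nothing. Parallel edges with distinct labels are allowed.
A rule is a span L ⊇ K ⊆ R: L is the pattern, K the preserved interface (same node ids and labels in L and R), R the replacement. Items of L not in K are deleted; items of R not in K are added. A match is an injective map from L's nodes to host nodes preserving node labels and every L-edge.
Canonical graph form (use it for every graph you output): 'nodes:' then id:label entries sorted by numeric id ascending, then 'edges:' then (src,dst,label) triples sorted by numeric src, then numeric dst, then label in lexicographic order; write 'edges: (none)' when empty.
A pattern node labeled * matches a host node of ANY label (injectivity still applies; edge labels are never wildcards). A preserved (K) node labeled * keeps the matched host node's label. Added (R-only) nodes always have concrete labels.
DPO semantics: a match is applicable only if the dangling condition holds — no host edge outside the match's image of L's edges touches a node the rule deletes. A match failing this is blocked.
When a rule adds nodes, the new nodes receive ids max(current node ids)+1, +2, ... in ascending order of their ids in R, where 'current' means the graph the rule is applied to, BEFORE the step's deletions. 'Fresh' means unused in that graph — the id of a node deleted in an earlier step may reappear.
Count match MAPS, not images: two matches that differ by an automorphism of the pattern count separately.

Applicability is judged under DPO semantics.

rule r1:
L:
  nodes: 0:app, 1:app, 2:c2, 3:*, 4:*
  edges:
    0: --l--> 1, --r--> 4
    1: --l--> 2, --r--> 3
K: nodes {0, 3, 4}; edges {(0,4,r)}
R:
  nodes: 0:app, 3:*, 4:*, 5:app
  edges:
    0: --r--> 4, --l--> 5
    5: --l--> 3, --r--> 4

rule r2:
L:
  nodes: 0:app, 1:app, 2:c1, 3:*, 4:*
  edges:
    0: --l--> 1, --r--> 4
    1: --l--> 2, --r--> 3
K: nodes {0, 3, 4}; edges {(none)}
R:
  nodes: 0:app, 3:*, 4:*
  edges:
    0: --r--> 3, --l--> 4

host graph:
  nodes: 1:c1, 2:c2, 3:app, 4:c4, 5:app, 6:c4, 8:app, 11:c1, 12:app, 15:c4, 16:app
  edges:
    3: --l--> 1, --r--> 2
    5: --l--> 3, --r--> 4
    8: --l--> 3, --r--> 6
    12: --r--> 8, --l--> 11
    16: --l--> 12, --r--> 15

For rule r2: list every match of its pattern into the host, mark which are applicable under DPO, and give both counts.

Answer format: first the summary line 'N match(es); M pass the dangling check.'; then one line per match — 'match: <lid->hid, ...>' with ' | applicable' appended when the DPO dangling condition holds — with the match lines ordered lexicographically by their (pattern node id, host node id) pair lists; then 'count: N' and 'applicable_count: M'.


3 match(es); 1 pass the dangling check.
match: 0->5, 1->3, 2->1, 3->2, 4->4
match: 0->8, 1->3, 2->1, 3->2, 4->6
match: 0->16, 1->12, 2->11, 3->8, 4->15 | applicable
count: 3
applicable_count: 1


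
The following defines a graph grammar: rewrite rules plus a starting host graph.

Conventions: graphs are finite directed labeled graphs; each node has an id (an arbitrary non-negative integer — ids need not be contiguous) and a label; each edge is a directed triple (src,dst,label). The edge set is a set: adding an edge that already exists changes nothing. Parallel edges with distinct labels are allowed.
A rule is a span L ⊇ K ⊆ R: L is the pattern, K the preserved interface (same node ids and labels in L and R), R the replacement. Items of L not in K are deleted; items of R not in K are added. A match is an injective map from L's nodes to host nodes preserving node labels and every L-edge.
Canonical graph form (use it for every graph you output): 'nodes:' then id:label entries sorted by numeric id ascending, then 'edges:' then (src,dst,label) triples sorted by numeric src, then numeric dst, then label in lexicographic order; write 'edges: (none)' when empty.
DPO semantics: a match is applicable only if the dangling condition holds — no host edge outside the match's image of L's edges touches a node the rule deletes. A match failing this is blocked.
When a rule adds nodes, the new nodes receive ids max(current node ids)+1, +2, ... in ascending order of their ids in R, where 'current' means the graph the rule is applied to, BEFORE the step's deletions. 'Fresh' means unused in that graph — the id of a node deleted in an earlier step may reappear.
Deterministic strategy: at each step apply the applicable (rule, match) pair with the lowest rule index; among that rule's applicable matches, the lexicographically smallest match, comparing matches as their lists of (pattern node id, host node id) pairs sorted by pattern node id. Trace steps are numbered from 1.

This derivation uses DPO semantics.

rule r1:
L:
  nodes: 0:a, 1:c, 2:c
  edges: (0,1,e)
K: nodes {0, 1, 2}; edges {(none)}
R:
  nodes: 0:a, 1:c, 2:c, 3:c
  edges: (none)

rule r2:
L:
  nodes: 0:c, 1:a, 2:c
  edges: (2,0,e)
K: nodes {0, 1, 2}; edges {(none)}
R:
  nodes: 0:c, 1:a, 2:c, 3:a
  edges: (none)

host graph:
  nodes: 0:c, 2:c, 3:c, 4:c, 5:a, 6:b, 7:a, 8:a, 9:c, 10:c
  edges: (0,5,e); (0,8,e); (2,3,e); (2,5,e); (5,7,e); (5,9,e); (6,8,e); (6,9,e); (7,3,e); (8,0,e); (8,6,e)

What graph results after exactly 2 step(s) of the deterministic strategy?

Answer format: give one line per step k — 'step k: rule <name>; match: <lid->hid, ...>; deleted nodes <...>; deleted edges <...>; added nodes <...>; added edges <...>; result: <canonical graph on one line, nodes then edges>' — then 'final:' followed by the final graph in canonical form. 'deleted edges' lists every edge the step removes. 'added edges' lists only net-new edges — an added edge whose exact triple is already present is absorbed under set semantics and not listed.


step 1: rule r1; match: 0->5, 1->9, 2->0; deleted nodes (none); deleted edges (5,9,e); added nodes 11; added edges (none); result: nodes: 0:c, 2:c, 3:c, 4:c, 5:a, 6:b, 7:a, 8:a, 9:c, 10:c, 11:c edges: (0,5,e); (0,8,e); (2,3,e); (2,5,e); (5,7,e); (6,8,e); (6,9,e); (7,3,e); (8,0,e); (8,6,e)
step 2: rule r1; match: 0->7, 1->3, 2->0; deleted nodes (none); deleted edges (7,3,e); added nodes 12; added edges (none); result: nodes: 0:c, 2:c, 3:c, 4:c, 5:a, 6:b, 7:a, 8:a, 9:c, 10:c, 11:c, 12:c edges: (0,5,e); (0,8,e); (2,3,e); (2,5,e); (5,7,e); (6,8,e); (6,9,e); (8,0,e); (8,6,e)
final:
nodes: 0:c, 2:c, 3:c, 4:c, 5:a, 6:b, 7:a, 8:a, 9:c, 10:c, 11:c, 12:c
edges: (0,5,e); (0,8,e); (2,3,e); (2,5,e); (5,7,e); (6,8,e); (6,9,e); (8,0,e); (8,6,e)


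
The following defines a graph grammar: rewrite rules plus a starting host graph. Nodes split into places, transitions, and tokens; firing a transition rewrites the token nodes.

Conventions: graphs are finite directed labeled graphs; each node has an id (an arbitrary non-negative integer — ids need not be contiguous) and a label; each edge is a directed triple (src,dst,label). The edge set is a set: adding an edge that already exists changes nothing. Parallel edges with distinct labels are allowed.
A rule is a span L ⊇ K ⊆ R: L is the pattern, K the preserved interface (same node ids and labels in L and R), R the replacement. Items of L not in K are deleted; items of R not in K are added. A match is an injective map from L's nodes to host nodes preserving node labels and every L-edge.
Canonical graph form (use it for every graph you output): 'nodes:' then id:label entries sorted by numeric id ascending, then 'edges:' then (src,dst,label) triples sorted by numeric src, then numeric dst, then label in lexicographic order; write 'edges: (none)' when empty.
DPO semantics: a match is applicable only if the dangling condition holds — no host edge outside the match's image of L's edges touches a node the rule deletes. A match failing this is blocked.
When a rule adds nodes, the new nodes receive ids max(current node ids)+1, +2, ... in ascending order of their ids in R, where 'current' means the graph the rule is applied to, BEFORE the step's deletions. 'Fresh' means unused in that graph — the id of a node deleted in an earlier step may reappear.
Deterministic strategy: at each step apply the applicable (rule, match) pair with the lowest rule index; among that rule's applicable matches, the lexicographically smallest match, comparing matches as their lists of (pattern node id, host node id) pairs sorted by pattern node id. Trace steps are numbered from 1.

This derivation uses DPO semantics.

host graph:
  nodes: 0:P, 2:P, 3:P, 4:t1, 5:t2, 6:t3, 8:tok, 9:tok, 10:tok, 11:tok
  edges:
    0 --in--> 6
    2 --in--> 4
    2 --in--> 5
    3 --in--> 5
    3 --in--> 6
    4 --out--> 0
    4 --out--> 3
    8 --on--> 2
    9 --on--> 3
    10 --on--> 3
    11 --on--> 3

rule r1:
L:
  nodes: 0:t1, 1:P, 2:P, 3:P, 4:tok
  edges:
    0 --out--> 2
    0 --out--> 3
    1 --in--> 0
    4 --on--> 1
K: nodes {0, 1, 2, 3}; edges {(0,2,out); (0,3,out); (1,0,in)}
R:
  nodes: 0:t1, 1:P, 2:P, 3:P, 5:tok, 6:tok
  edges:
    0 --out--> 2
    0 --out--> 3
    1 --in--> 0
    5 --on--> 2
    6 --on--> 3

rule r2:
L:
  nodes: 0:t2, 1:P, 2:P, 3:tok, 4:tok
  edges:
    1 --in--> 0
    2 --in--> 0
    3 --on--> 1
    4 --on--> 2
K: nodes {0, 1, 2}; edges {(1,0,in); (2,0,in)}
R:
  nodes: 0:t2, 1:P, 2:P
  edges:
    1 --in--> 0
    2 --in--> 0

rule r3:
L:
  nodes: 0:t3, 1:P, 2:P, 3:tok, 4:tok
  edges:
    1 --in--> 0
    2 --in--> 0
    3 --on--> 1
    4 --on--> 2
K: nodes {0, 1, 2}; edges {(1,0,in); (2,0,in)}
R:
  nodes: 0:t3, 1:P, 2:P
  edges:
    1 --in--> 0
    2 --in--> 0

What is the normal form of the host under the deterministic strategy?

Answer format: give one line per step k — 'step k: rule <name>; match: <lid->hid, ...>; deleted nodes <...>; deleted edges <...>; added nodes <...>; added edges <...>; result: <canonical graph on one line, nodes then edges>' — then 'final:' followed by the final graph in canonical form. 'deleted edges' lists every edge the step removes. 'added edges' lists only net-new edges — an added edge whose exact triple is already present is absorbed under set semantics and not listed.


step 1: rule r1; match: 0->4, 1->2, 2->0, 3->3, 4->8; deleted nodes 8; deleted edges (8,2,on); added nodes 12, 13; added edges (12,0,on); (13,3,on); result: nodes: 0:P, 2:P, 3:P, 4:t1, 5:t2, 6:t3, 9:tok, 10:tok, 11:tok, 12:tok, 13:tok edges: (0,6,in); (2,4,in); (2,5,in); (3,5,in); (3,6,in); (4,0,out); (4,3,out); (9,3,on); (10,3,on); (11,3,on); (12,0,on); (13,3,on)
step 2: rule r3; match: 0->6, 1->0, 2->3, 3->12, 4->9; deleted nodes 9, 12; deleted edges (9,3,on); (12,0,on); added nodes (none); added edges (none); result: nodes: 0:P, 2:P, 3:P, 4:t1, 5:t2, 6:t3, 10:tok, 11:tok, 13:tok edges: (0,6,in); (2,4,in); (2,5,in); (3,5,in); (3,6,in); (4,0,out); (4,3,out); (10,3,on); (11,3,on); (13,3,on)
final:
nodes: 0:P, 2:P, 3:P, 4:t1, 5:t2, 6:t3, 10:tok, 11:tok, 13:tok
edges: (0,6,in); (2,4,in); (2,5,in); (3,5,in); (3,6,in); (4,0,out); (4,3,out); (10,3,on); (11,3,on); (13,3,on)


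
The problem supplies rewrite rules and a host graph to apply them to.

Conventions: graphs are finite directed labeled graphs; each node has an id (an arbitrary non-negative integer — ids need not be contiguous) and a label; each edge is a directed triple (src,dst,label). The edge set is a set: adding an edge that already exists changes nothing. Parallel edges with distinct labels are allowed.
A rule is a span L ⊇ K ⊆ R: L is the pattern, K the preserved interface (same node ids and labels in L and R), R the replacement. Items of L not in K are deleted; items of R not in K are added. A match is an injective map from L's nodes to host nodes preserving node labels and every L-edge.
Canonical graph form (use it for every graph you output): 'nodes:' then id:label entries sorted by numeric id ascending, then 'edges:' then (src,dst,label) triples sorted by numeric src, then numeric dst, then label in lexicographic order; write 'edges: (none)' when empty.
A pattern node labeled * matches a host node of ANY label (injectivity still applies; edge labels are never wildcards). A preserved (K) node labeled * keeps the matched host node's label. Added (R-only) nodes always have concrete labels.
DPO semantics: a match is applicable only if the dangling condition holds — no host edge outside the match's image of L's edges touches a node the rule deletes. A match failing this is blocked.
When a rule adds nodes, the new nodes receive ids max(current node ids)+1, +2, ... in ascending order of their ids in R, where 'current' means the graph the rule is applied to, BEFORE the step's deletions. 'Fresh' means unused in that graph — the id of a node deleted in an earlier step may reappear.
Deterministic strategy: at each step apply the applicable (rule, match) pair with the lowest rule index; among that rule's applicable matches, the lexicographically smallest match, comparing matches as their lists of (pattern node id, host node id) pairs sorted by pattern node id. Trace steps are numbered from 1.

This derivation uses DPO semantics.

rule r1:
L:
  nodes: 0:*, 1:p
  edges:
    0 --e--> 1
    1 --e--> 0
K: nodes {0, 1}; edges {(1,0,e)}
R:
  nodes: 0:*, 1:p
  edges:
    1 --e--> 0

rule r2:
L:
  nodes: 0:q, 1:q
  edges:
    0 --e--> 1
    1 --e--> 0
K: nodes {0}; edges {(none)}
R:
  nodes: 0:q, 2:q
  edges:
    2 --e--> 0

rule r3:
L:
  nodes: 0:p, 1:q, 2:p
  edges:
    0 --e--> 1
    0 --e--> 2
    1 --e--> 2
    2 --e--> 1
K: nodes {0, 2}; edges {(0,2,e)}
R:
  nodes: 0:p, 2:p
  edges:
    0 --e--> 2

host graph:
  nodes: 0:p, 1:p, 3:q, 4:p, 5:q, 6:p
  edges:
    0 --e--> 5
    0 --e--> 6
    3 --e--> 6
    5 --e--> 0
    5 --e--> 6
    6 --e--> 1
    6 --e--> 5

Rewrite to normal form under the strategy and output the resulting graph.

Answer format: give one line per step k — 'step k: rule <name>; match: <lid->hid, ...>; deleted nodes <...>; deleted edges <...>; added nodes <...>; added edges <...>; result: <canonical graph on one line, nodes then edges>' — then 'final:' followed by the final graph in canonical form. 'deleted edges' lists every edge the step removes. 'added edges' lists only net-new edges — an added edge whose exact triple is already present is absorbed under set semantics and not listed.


step 1: rule r1; match: 0->5, 1->0; deleted nodes (none); deleted edges (5,0,e); added nodes (none); added edges (none); result: nodes: 0:p, 1:p, 3:q, 4:p, 5:q, 6:p edges: (0,5,e); (0,6,e); (3,6,e); (5,6,e); (6,1,e); (6,5,e)
step 2: rule r1; match: 0->5, 1->6; deleted nodes (none); deleted edges (5,6,e); added nodes (none); added edges (none); result: nodes: 0:p, 1:p, 3:q, 4:p, 5:q, 6:p edges: (0,5,e); (0,6,e); (3,6,e); (6,1,e); (6,5,e)
final:
nodes: 0:p, 1:p, 3:q, 4:p, 5:q, 6:p
edges: (0,5,e); (0,6,e); (3,6,e); (6,1,e); (6,5,e)


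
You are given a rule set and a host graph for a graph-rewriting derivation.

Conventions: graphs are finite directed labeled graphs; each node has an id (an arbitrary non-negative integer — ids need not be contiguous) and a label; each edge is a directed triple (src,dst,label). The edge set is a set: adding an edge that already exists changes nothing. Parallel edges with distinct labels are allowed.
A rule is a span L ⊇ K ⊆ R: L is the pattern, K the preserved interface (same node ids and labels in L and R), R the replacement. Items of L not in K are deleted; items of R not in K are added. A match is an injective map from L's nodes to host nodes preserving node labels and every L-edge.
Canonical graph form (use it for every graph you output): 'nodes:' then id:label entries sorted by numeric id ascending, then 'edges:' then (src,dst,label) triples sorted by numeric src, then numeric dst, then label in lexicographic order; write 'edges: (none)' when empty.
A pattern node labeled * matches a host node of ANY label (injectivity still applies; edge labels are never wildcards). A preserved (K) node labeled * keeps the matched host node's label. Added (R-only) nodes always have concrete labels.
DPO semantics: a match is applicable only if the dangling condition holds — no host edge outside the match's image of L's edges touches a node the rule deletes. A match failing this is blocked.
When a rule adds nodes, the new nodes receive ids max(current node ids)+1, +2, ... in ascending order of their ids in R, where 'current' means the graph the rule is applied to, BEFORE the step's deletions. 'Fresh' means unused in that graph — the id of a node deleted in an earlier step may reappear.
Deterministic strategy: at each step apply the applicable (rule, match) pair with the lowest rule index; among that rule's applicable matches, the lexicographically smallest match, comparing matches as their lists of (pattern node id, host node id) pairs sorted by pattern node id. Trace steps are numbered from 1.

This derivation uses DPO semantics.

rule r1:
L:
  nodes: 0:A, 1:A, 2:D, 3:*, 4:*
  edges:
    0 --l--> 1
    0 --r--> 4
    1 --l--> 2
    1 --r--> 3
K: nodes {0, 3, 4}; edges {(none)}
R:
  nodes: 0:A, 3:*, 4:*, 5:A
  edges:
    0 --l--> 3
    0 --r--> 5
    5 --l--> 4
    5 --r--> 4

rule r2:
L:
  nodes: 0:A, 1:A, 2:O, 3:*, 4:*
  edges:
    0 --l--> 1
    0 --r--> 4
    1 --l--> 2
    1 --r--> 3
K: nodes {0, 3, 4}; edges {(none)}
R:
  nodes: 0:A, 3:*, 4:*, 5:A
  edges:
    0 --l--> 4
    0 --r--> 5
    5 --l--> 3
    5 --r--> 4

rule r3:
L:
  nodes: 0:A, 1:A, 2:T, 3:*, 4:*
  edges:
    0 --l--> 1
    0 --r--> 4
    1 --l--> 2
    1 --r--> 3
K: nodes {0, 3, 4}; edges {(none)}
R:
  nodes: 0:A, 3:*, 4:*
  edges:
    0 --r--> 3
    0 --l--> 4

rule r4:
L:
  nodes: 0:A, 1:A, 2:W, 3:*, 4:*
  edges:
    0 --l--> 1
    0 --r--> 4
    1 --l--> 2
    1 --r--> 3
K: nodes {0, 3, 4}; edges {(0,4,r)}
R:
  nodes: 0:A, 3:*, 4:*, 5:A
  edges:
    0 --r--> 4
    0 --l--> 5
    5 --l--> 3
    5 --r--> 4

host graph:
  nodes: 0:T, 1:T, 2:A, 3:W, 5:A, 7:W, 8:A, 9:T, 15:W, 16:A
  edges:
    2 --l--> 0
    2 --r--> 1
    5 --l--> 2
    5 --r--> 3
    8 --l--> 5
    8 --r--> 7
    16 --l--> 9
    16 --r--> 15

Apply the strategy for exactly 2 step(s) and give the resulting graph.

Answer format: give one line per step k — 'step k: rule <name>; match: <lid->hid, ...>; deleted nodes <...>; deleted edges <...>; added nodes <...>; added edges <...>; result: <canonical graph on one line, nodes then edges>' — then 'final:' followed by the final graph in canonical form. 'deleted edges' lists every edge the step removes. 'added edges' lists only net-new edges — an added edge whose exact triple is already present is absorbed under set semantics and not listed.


step 1: rule r3; match: 0->5, 1->2, 2->0, 3->1, 4->3; deleted nodes 0, 2; deleted edges (2,0,l); (2,1,r); (5,2,l); (5,3,r); added nodes (none); added edges (5,1,r); (5,3,l); result: nodes: 1:T, 3:W, 5:A, 7:W, 8:A, 9:T, 15:W, 16:A edges: (5,1,r); (5,3,l); (8,5,l); (8,7,r); (16,9,l); (16,15,r)
step 2: rule r4; match: 0->8, 1->5, 2->3, 3->1, 4->7; deleted nodes 3, 5; deleted edges (5,1,r); (5,3,l); (8,5,l); added nodes 17; added edges (8,17,l); (17,1,l); (17,7,r); result: nodes: 1:T, 7:W, 8:A, 9:T, 15:W, 16:A, 17:A edges: (8,7,r); (8,17,l); (16,9,l); (16,15,r); (17,1,l); (17,7,r)
final:
nodes: 1:T, 7:W, 8:A, 9:T, 15:W, 16:A, 17:A
edges: (8,7,r); (8,17,l); (16,9,l); (16,15,r); (17,1,l); (17,7,r)


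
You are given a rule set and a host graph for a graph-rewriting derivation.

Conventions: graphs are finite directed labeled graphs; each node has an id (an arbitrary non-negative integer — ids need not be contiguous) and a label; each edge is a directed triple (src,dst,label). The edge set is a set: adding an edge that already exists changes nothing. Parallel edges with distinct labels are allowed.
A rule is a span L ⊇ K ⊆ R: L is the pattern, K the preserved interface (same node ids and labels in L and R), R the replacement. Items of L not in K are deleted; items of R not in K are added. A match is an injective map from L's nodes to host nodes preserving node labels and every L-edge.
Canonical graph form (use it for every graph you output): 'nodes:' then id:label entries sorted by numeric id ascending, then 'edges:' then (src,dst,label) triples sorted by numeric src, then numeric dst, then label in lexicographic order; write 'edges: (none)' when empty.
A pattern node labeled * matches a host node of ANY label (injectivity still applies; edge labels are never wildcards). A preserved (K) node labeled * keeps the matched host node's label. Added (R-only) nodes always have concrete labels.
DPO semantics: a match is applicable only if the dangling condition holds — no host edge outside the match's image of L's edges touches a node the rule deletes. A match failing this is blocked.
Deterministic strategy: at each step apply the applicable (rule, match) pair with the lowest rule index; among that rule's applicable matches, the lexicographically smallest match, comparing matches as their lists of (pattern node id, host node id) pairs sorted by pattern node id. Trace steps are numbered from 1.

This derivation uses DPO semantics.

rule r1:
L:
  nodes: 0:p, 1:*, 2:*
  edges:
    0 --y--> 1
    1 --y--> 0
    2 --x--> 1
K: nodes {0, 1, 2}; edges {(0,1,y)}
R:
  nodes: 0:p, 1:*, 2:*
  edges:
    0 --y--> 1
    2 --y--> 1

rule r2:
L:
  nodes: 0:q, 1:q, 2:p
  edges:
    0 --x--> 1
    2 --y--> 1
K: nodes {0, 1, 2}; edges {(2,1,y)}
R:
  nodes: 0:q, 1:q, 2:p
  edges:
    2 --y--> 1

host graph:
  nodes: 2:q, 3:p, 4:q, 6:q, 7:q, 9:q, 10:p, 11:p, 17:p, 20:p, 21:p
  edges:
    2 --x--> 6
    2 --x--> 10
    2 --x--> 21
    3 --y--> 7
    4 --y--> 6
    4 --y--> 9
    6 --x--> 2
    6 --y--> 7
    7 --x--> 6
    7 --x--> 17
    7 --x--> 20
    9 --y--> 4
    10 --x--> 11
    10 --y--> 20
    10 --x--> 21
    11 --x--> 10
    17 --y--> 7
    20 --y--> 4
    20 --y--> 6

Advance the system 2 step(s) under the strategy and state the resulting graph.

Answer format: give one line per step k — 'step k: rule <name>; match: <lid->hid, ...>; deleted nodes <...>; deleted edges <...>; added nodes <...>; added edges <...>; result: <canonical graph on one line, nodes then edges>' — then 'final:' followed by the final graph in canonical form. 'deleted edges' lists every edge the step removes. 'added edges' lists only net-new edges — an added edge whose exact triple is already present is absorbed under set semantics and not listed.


step 1: rule r2; match: 0->2, 1->6, 2->20; deleted nodes (none); deleted edges (2,6,x); added nodes (none); added edges (none); result: nodes: 2:q, 3:p, 4:q, 6:q, 7:q, 9:q, 10:p, 11:p, 17:p, 20:p, 21:p edges: (2,10,x); (2,21,x); (3,7,y); (4,6,y); (4,9,y); (6,2,x); (6,7,y); (7,6,x); (7,17,x); (7,20,x); (9,4,y); (10,11,x); (10,20,y); (10,21,x); (11,10,x); (17,7,y); (20,4,y); (20,6,y)
step 2: rule r2; match: 0->7, 1->6, 2->20; deleted nodes (none); deleted edges (7,6,x); added nodes (none); added edges (none); result: nodes: 2:q, 3:p, 4:q, 6:q, 7:q, 9:q, 10:p, 11:p, 17:p, 20:p, 21:p edges: (2,10,x); (2,21,x); (3,7,y); (4,6,y); (4,9,y); (6,2,x); (6,7,y); (7,17,x); (7,20,x); (9,4,y); (10,11,x); (10,20,y); (10,21,x); (11,10,x); (17,7,y); (20,4,y); (20,6,y)
final:
nodes: 2:q, 3:p, 4:q, 6:q, 7:q, 9:q, 10:p, 11:p, 17:p, 20:p, 21:p
edges: (2,10,x); (2,21,x); (3,7,y); (4,6,y); (4,9,y); (6,2,x); (6,7,y); (7,17,x); (7,20,x); (9,4,y); (10,11,x); (10,20,y); (10,21,x); (11,10,x); (17,7,y); (20,4,y); (20,6,y)


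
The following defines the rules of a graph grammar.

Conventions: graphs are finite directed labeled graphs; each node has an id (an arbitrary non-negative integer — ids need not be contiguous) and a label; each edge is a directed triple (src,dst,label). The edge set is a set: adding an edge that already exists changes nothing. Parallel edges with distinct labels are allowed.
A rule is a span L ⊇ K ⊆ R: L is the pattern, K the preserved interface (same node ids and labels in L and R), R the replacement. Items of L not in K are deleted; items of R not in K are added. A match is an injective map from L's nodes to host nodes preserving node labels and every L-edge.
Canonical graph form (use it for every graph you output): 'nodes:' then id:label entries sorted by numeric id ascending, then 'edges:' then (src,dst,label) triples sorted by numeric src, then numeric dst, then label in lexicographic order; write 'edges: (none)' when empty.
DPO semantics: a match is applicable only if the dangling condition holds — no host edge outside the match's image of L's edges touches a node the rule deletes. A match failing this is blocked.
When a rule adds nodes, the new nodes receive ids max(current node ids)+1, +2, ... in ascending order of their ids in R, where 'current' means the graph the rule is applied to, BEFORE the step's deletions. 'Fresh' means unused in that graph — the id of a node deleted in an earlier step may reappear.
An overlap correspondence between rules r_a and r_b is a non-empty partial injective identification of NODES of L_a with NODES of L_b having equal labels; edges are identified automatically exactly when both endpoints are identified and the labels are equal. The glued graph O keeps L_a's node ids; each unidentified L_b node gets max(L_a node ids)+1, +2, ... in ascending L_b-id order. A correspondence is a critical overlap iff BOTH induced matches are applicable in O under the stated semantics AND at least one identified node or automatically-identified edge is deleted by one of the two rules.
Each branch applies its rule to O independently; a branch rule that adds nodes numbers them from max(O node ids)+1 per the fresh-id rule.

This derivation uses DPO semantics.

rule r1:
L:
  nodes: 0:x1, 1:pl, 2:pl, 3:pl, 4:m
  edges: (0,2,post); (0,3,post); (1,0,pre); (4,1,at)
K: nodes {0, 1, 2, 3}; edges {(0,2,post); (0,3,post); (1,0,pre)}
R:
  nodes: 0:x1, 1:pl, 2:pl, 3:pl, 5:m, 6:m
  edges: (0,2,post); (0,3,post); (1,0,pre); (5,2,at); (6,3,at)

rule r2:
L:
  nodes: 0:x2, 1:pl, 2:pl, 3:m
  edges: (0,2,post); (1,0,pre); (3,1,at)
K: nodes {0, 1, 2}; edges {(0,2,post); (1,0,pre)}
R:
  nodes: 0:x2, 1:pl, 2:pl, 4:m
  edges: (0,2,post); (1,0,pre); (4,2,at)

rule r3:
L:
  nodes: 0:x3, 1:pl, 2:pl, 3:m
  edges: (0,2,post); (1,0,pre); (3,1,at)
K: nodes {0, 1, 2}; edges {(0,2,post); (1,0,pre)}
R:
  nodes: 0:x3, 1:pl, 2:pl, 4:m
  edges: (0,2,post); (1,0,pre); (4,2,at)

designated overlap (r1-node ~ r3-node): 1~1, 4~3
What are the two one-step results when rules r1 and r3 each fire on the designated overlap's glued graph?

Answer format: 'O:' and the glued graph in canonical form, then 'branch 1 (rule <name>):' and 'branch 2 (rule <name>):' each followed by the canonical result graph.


O:
nodes: 0:x1, 1:pl, 2:pl, 3:pl, 4:m, 5:x3, 6:pl
edges: (0,2,post); (0,3,post); (1,0,pre); (1,5,pre); (4,1,at); (5,6,post)
branch 1 (rule r1):
nodes: 0:x1, 1:pl, 2:pl, 3:pl, 5:x3, 6:pl, 7:m, 8:m
edges: (0,2,post); (0,3,post); (1,0,pre); (1,5,pre); (5,6,post); (7,2,at); (8,3,at)
branch 2 (rule r3):
nodes: 0:x1, 1:pl, 2:pl, 3:pl, 5:x3, 6:pl, 7:m
edges: (0,2,post); (0,3,post); (1,0,pre); (1,5,pre); (5,6,post); (7,6,at)


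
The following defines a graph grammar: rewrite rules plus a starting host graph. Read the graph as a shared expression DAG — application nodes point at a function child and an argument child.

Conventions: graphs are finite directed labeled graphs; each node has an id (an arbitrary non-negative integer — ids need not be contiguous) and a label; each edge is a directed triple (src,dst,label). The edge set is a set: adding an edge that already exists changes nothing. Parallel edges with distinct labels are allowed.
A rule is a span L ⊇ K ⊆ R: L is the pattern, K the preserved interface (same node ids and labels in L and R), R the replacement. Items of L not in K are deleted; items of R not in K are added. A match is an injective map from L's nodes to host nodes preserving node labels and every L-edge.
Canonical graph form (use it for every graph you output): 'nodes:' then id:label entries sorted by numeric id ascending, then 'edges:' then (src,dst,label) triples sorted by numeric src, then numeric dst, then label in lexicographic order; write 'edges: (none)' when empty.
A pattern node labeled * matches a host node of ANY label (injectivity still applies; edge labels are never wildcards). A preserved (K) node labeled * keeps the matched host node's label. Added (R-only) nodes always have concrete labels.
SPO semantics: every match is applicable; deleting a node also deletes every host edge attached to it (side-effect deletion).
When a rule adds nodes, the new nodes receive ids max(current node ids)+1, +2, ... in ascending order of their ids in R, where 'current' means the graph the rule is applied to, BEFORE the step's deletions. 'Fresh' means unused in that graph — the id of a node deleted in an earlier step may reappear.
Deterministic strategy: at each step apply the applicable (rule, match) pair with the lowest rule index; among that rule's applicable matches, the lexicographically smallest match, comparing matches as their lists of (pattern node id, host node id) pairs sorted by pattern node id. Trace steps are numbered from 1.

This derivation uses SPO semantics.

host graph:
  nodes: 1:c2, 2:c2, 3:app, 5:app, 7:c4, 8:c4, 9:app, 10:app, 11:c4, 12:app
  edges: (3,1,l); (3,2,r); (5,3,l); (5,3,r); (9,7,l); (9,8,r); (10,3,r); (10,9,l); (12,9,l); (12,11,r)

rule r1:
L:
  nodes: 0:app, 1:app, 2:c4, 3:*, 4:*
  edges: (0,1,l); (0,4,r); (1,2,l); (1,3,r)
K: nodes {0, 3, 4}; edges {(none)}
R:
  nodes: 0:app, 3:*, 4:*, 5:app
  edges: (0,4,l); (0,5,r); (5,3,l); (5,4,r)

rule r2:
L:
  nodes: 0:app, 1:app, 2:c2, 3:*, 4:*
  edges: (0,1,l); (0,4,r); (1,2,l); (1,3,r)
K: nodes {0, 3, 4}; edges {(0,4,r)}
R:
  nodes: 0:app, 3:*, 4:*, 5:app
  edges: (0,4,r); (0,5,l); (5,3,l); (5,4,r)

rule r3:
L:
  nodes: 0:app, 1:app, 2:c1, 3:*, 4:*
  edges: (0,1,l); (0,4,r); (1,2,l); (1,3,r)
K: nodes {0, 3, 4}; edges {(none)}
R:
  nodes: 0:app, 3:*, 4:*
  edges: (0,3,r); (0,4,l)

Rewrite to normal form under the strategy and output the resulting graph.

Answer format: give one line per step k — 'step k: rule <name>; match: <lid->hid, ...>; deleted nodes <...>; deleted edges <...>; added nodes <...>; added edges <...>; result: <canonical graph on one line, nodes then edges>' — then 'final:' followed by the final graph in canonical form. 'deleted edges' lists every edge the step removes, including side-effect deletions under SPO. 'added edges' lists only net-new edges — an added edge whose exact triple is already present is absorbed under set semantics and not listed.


step 1: rule r1; match: 0->10, 1->9, 2->7, 3->8, 4->3; deleted nodes 7, 9; deleted edges (9,7,l); (9,8,r); (10,3,r); (10,9,l); (12,9,l); added nodes 13; added edges (10,3,l); (10,13,r); (13,3,r); (13,8,l); result: nodes: 1:c2, 2:c2, 3:app, 5:app, 8:c4, 10:app, 11:c4, 12:app, 13:app edges: (3,1,l); (3,2,r); (5,3,l); (5,3,r); (10,3,l); (10,13,r); (12,11,r); (13,3,r); (13,8,l)
step 2: rule r2; match: 0->10, 1->3, 2->1, 3->2, 4->13; deleted nodes 1, 3; deleted edges (3,1,l); (3,2,r); (5,3,l); (5,3,r); (10,3,l); (13,3,r); added nodes 14; added edges (10,14,l); (14,2,l); (14,13,r); result: nodes: 2:c2, 5:app, 8:c4, 10:app, 11:c4, 12:app, 13:app, 14:app edges: (10,13,r); (10,14,l); (12,11,r); (13,8,l); (14,2,l); (14,13,r)
final:
nodes: 2:c2, 5:app, 8:c4, 10:app, 11:c4, 12:app, 13:app, 14:app
edges: (10,13,r); (10,14,l); (12,11,r); (13,8,l); (14,2,l); (14,13,r)


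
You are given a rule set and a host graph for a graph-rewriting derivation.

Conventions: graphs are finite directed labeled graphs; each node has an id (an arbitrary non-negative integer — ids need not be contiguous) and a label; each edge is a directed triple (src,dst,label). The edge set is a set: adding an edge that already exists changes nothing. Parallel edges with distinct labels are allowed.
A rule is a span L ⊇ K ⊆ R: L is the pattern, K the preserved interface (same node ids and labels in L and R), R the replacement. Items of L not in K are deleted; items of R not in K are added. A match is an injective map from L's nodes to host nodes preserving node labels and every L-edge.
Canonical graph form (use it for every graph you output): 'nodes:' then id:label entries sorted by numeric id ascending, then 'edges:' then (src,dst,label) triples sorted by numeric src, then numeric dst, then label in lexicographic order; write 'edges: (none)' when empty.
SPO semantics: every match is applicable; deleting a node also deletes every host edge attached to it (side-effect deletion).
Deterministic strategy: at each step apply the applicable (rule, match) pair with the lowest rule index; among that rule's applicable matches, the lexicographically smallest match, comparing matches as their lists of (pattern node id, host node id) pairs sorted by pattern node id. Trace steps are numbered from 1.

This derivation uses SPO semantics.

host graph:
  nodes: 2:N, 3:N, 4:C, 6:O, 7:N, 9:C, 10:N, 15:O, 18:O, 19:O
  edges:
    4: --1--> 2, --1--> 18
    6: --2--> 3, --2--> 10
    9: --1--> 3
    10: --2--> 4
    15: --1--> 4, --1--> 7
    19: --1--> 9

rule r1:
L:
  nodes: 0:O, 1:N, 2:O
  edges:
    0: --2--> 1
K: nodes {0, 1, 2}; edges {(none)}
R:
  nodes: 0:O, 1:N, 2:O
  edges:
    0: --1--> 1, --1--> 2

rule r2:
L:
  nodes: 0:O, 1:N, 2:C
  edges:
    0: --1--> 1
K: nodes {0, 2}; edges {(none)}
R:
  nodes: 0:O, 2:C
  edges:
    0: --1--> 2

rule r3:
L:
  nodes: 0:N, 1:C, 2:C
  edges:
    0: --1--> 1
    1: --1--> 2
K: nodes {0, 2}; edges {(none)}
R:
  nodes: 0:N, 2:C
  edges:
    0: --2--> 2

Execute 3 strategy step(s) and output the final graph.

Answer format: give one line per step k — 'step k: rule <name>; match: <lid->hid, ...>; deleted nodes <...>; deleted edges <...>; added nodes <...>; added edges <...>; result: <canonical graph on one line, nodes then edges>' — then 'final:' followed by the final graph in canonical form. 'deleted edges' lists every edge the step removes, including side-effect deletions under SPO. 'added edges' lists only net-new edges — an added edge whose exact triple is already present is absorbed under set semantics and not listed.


step 1: rule r1; match: 0->6, 1->3, 2->15; deleted nodes (none); deleted edges (6,3,2); added nodes (none); added edges (6,3,1); (6,15,1); result: nodes: 2:N, 3:N, 4:C, 6:O, 7:N, 9:C, 10:N, 15:O, 18:O, 19:O edges: (4,2,1); (4,18,1); (6,3,1); (6,10,2); (6,15,1); (9,3,1); (10,4,2); (15,4,1); (15,7,1); (19,9,1)
step 2: rule r1; match: 0->6, 1->10, 2->15; deleted nodes (none); deleted edges (6,10,2); added nodes (none); added edges (6,10,1); result: nodes: 2:N, 3:N, 4:C, 6:O, 7:N, 9:C, 10:N, 15:O, 18:O, 19:O edges: (4,2,1); (4,18,1); (6,3,1); (6,10,1); (6,15,1); (9,3,1); (10,4,2); (15,4,1); (15,7,1); (19,9,1)
step 3: rule r2; match: 0->6, 1->3, 2->4; deleted nodes 3; deleted edges (6,3,1); (9,3,1); added nodes (none); added edges (6,4,1); result: nodes: 2:N, 4:C, 6:O, 7:N, 9:C, 10:N, 15:O, 18:O, 19:O edges: (4,2,1); (4,18,1); (6,4,1); (6,10,1); (6,15,1); (10,4,2); (15,4,1); (15,7,1); (19,9,1)
final:
nodes: 2:N, 4:C, 6:O, 7:N, 9:C, 10:N, 15:O, 18:O, 19:O
edges: (4,2,1); (4,18,1); (6,4,1); (6,10,1); (6,15,1); (10,4,2); (15,4,1); (15,7,1); (19,9,1)


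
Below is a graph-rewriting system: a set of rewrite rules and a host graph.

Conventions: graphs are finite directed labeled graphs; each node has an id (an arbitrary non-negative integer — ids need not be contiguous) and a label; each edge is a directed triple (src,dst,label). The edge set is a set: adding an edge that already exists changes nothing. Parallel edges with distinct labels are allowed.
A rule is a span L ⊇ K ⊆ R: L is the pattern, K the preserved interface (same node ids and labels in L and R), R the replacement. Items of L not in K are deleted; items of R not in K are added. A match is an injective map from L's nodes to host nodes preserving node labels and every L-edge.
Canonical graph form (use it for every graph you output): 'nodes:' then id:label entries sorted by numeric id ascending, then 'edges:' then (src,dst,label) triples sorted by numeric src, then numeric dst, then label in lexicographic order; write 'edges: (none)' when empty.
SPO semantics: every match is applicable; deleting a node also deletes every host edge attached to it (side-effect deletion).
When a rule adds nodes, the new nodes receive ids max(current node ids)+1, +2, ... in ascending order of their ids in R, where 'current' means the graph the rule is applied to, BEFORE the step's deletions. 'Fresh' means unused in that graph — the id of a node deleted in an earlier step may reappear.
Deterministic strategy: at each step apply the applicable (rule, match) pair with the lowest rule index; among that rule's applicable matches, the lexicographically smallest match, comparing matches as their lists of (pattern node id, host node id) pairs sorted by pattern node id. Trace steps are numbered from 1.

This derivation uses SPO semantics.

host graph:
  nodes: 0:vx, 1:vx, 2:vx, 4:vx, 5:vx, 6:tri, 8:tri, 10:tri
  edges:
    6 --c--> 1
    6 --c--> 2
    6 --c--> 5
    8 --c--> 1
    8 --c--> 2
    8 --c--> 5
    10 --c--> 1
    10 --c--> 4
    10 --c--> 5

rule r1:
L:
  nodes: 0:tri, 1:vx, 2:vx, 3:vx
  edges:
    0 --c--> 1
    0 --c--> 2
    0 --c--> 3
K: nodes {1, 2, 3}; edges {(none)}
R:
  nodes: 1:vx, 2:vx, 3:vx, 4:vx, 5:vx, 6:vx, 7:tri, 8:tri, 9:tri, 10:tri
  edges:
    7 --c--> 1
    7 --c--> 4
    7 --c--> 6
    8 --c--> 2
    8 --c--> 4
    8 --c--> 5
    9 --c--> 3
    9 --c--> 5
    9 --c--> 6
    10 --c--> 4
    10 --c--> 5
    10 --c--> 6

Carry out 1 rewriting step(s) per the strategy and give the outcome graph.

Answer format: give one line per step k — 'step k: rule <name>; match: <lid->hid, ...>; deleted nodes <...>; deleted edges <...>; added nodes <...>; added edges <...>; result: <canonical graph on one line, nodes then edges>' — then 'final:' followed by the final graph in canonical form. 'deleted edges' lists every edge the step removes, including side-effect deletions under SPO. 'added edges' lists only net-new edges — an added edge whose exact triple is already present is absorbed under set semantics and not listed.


step 1: rule r1; match: 0->6, 1->1, 2->2, 3->5; deleted nodes 6; deleted edges (6,1,c); (6,2,c); (6,5,c); added nodes 11, 12, 13, 14, 15, 16, 17; added edges (14,1,c); (14,11,c); (14,13,c); (15,2,c); (15,11,c); (15,12,c); (16,5,c); (16,12,c); (16,13,c); (17,11,c); (17,12,c); (17,13,c); result: nodes: 0:vx, 1:vx, 2:vx, 4:vx, 5:vx, 8:tri, 10:tri, 11:vx, 12:vx, 13:vx, 14:tri, 15:tri, 16:tri, 17:tri edges: (8,1,c); (8,2,c); (8,5,c); (10,1,c); (10,4,c); (10,5,c); (14,1,c); (14,11,c); (14,13,c); (15,2,c); (15,11,c); (15,12,c); (16,5,c); (16,12,c); (16,13,c); (17,11,c); (17,12,c); (17,13,c)
final:
nodes: 0:vx, 1:vx, 2:vx, 4:vx, 5:vx, 8:tri, 10:tri, 11:vx, 12:vx, 13:vx, 14:tri, 15:tri, 16:tri, 17:tri
edges: (8,1,c); (8,2,c); (8,5,c); (10,1,c); (10,4,c); (10,5,c); (14,1,c); (14,11,c); (14,13,c); (15,2,c); (15,11,c); (15,12,c); (16,5,c); (16,12,c); (16,13,c); (17,11,c); (17,12,c); (17,13,c)


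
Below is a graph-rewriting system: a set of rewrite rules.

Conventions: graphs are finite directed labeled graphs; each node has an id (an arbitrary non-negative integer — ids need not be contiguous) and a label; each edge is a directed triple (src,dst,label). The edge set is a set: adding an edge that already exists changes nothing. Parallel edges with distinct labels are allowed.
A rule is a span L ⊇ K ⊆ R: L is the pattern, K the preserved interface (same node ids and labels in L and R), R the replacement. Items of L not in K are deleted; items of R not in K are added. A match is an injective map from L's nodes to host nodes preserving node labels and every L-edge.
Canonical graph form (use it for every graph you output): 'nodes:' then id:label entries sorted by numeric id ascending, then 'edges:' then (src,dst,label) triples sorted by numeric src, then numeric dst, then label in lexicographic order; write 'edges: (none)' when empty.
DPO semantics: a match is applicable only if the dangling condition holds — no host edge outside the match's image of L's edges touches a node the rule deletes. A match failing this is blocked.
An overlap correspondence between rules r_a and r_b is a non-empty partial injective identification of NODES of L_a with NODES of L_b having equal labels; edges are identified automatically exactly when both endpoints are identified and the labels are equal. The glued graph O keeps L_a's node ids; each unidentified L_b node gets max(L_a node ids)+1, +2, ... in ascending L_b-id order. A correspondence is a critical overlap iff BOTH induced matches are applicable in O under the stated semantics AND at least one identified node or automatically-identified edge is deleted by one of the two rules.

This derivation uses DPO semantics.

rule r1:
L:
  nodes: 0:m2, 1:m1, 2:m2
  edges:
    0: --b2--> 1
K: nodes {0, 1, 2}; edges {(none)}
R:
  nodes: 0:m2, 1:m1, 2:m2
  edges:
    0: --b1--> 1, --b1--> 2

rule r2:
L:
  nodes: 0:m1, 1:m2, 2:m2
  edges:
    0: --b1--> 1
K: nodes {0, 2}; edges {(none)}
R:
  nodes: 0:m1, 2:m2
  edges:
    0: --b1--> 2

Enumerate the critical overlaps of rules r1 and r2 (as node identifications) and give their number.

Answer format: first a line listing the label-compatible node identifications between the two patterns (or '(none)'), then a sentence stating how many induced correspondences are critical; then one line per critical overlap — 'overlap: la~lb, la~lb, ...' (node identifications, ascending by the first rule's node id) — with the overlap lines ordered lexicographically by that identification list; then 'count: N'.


label-compatible node identifications between L(r1) and L(r2): 0~1, 0~2, 1~0, 2~1, 2~2
4 of the induced correspondences are critical overlaps of r1 and r2.
overlap: 0~2, 1~0, 2~1
overlap: 0~2, 2~1
overlap: 1~0, 2~1
overlap: 2~1
count: 4
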